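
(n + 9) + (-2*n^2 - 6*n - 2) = -2*n^2 - 5*n + 7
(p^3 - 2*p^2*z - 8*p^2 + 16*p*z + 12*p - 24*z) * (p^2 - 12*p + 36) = p^5 - 2*p^4*z - 20*p^4 + 40*p^3*z + 144*p^3 - 288*p^2*z - 432*p^2 + 864*p*z + 432*p - 864*z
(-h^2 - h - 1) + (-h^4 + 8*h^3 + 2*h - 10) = -h^4 + 8*h^3 - h^2 + h - 11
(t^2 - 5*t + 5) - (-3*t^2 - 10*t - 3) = 4*t^2 + 5*t + 8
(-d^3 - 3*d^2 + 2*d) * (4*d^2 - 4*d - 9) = -4*d^5 - 8*d^4 + 29*d^3 + 19*d^2 - 18*d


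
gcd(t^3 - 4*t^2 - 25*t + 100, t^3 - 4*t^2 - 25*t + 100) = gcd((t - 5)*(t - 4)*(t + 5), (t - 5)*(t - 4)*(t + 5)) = t^3 - 4*t^2 - 25*t + 100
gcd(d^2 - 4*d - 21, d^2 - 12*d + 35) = d - 7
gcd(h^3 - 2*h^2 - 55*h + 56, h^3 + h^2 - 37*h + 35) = h^2 + 6*h - 7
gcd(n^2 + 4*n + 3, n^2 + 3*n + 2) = n + 1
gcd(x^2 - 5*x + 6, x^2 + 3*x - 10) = x - 2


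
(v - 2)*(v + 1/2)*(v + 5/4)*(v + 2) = v^4 + 7*v^3/4 - 27*v^2/8 - 7*v - 5/2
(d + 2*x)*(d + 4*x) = d^2 + 6*d*x + 8*x^2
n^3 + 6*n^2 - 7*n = n*(n - 1)*(n + 7)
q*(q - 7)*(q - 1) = q^3 - 8*q^2 + 7*q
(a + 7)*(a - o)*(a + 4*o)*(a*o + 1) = a^4*o + 3*a^3*o^2 + 7*a^3*o + a^3 - 4*a^2*o^3 + 21*a^2*o^2 + 3*a^2*o + 7*a^2 - 28*a*o^3 - 4*a*o^2 + 21*a*o - 28*o^2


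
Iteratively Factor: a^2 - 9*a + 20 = (a - 4)*(a - 5)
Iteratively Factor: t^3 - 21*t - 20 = (t - 5)*(t^2 + 5*t + 4) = (t - 5)*(t + 1)*(t + 4)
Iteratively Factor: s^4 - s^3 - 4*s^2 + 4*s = (s + 2)*(s^3 - 3*s^2 + 2*s) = (s - 1)*(s + 2)*(s^2 - 2*s) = (s - 2)*(s - 1)*(s + 2)*(s)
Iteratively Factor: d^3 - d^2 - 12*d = (d - 4)*(d^2 + 3*d) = (d - 4)*(d + 3)*(d)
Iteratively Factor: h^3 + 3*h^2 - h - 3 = (h - 1)*(h^2 + 4*h + 3) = (h - 1)*(h + 3)*(h + 1)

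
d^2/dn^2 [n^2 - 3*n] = 2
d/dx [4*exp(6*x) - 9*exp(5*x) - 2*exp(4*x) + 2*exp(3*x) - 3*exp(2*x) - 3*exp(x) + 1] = (24*exp(5*x) - 45*exp(4*x) - 8*exp(3*x) + 6*exp(2*x) - 6*exp(x) - 3)*exp(x)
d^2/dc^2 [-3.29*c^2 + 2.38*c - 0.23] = -6.58000000000000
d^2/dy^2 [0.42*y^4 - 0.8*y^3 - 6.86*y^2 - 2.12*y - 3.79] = 5.04*y^2 - 4.8*y - 13.72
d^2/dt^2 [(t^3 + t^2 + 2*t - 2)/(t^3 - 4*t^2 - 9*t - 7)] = 2*(5*t^6 + 33*t^5 + 33*t^4 + 180*t^3 + 147*t^2 - 279*t - 183)/(t^9 - 12*t^8 + 21*t^7 + 131*t^6 - 21*t^5 - 930*t^4 - 2094*t^3 - 2289*t^2 - 1323*t - 343)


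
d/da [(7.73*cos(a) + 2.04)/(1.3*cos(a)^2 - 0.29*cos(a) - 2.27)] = (10.049*cos(a)^2 + 5.304*cos(a) + 16.9555)*sin(a)/(1.69*cos(a)^4 - 0.754*cos(a)^3 - 5.8179*cos(a)^2 + 1.3166*cos(a) + 5.1529)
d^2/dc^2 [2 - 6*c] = 0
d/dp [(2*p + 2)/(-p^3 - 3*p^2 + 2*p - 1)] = 2*(2*p^3 + 6*p^2 + 6*p - 3)/(p^6 + 6*p^5 + 5*p^4 - 10*p^3 + 10*p^2 - 4*p + 1)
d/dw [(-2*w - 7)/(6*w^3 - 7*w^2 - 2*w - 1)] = 2*(12*w^3 + 56*w^2 - 49*w - 6)/(36*w^6 - 84*w^5 + 25*w^4 + 16*w^3 + 18*w^2 + 4*w + 1)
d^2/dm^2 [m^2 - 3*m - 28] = 2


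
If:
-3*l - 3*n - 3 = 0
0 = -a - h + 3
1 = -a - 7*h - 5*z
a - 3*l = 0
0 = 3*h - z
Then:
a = 67/21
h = -4/21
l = 67/63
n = -130/63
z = -4/7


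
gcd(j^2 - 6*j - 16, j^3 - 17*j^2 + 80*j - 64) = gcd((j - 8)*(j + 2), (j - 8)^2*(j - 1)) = j - 8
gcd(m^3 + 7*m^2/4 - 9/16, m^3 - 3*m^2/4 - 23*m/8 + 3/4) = m + 3/2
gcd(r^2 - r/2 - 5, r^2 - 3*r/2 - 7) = r + 2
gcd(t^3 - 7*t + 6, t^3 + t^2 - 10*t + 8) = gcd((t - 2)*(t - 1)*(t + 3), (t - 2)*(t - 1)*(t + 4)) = t^2 - 3*t + 2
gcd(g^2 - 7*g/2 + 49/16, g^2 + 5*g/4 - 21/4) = g - 7/4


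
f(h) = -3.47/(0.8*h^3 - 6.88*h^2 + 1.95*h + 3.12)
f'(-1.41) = 0.37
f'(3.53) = -0.04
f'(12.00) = 0.00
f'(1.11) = -8.17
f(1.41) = 0.62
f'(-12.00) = 0.00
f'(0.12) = 0.11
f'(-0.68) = 16.04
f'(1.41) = -1.42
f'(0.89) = -31999.09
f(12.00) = -0.01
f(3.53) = 0.09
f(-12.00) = 0.00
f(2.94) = 0.11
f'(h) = -3.47*(-2.4*h^2 + 13.76*h - 1.95)/(0.8*h^3 - 6.88*h^2 + 1.95*h + 3.12)^2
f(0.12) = -1.07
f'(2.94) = -0.07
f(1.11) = 1.65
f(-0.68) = 2.12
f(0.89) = 115.00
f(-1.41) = 0.22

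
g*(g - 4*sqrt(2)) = g^2 - 4*sqrt(2)*g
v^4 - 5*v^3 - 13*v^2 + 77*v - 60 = (v - 5)*(v - 3)*(v - 1)*(v + 4)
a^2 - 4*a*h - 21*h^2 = (a - 7*h)*(a + 3*h)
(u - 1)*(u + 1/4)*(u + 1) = u^3 + u^2/4 - u - 1/4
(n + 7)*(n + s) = n^2 + n*s + 7*n + 7*s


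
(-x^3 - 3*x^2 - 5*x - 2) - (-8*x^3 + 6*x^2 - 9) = 7*x^3 - 9*x^2 - 5*x + 7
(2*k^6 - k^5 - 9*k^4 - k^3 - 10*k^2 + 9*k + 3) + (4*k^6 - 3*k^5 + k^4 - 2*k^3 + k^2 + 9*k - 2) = 6*k^6 - 4*k^5 - 8*k^4 - 3*k^3 - 9*k^2 + 18*k + 1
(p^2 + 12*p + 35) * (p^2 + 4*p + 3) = p^4 + 16*p^3 + 86*p^2 + 176*p + 105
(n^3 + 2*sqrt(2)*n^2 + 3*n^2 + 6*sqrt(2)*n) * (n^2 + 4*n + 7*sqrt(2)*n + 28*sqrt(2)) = n^5 + 7*n^4 + 9*sqrt(2)*n^4 + 40*n^3 + 63*sqrt(2)*n^3 + 108*sqrt(2)*n^2 + 196*n^2 + 336*n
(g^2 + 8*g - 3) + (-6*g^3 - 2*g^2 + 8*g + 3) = -6*g^3 - g^2 + 16*g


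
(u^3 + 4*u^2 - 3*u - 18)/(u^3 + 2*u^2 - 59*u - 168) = (u^2 + u - 6)/(u^2 - u - 56)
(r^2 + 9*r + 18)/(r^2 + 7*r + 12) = (r + 6)/(r + 4)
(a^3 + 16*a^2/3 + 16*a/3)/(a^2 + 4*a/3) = a + 4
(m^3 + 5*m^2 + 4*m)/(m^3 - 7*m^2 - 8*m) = (m + 4)/(m - 8)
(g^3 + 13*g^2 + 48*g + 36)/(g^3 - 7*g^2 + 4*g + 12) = (g^2 + 12*g + 36)/(g^2 - 8*g + 12)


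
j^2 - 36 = (j - 6)*(j + 6)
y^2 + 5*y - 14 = (y - 2)*(y + 7)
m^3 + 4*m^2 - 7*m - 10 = (m - 2)*(m + 1)*(m + 5)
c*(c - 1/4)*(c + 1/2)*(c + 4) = c^4 + 17*c^3/4 + 7*c^2/8 - c/2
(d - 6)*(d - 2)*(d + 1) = d^3 - 7*d^2 + 4*d + 12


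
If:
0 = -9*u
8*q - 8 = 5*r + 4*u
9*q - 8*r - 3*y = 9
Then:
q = 1 - 15*y/19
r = -24*y/19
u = 0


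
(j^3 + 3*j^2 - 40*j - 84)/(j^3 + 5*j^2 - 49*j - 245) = (j^2 - 4*j - 12)/(j^2 - 2*j - 35)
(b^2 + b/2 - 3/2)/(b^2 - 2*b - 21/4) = 2*(b - 1)/(2*b - 7)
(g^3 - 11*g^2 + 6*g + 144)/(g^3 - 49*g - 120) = (g - 6)/(g + 5)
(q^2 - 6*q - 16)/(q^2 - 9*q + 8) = (q + 2)/(q - 1)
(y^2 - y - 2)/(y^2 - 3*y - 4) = (y - 2)/(y - 4)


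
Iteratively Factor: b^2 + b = (b)*(b + 1)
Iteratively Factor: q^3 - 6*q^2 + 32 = (q - 4)*(q^2 - 2*q - 8) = (q - 4)^2*(q + 2)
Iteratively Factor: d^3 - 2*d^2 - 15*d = (d + 3)*(d^2 - 5*d) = d*(d + 3)*(d - 5)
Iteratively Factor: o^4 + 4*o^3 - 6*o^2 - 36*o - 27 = (o - 3)*(o^3 + 7*o^2 + 15*o + 9) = (o - 3)*(o + 1)*(o^2 + 6*o + 9) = (o - 3)*(o + 1)*(o + 3)*(o + 3)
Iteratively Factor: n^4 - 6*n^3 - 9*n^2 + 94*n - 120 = (n - 3)*(n^3 - 3*n^2 - 18*n + 40) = (n - 5)*(n - 3)*(n^2 + 2*n - 8) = (n - 5)*(n - 3)*(n - 2)*(n + 4)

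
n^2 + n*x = n*(n + x)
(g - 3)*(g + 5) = g^2 + 2*g - 15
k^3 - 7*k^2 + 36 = (k - 6)*(k - 3)*(k + 2)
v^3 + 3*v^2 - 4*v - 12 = (v - 2)*(v + 2)*(v + 3)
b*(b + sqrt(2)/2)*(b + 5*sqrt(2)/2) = b^3 + 3*sqrt(2)*b^2 + 5*b/2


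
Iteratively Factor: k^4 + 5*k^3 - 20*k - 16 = (k + 1)*(k^3 + 4*k^2 - 4*k - 16) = (k + 1)*(k + 2)*(k^2 + 2*k - 8) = (k + 1)*(k + 2)*(k + 4)*(k - 2)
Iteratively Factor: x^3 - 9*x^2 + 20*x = (x)*(x^2 - 9*x + 20) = x*(x - 5)*(x - 4)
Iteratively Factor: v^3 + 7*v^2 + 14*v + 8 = (v + 2)*(v^2 + 5*v + 4) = (v + 2)*(v + 4)*(v + 1)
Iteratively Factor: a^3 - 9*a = (a + 3)*(a^2 - 3*a) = a*(a + 3)*(a - 3)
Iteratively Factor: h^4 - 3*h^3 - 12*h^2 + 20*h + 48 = (h + 2)*(h^3 - 5*h^2 - 2*h + 24) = (h - 3)*(h + 2)*(h^2 - 2*h - 8) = (h - 4)*(h - 3)*(h + 2)*(h + 2)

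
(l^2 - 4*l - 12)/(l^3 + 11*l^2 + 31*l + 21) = (l^2 - 4*l - 12)/(l^3 + 11*l^2 + 31*l + 21)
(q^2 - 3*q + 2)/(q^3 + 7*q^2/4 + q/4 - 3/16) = 16*(q^2 - 3*q + 2)/(16*q^3 + 28*q^2 + 4*q - 3)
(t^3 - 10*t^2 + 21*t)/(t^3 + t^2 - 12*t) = (t - 7)/(t + 4)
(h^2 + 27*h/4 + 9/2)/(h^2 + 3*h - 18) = (h + 3/4)/(h - 3)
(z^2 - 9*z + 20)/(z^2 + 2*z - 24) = (z - 5)/(z + 6)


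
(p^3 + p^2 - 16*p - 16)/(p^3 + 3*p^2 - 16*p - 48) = (p + 1)/(p + 3)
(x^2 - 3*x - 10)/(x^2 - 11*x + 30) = (x + 2)/(x - 6)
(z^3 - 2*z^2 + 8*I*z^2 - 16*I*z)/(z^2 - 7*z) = (z^2 + z*(-2 + 8*I) - 16*I)/(z - 7)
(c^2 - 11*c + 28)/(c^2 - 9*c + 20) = (c - 7)/(c - 5)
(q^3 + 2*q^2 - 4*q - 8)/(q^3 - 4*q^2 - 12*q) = (q^2 - 4)/(q*(q - 6))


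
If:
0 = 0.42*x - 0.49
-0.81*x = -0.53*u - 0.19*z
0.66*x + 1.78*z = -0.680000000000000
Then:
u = 2.08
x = 1.17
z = -0.81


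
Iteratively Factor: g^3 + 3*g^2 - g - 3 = (g + 3)*(g^2 - 1) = (g - 1)*(g + 3)*(g + 1)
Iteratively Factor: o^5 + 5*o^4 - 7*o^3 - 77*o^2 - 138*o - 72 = (o + 3)*(o^4 + 2*o^3 - 13*o^2 - 38*o - 24) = (o - 4)*(o + 3)*(o^3 + 6*o^2 + 11*o + 6) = (o - 4)*(o + 2)*(o + 3)*(o^2 + 4*o + 3) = (o - 4)*(o + 1)*(o + 2)*(o + 3)*(o + 3)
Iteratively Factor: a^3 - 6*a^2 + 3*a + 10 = (a + 1)*(a^2 - 7*a + 10) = (a - 5)*(a + 1)*(a - 2)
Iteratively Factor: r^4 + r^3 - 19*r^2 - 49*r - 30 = (r + 2)*(r^3 - r^2 - 17*r - 15) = (r + 1)*(r + 2)*(r^2 - 2*r - 15) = (r + 1)*(r + 2)*(r + 3)*(r - 5)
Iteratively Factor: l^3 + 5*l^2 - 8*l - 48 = (l + 4)*(l^2 + l - 12) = (l - 3)*(l + 4)*(l + 4)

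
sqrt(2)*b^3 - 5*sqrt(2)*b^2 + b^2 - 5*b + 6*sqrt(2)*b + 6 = (b - 3)*(b - 2)*(sqrt(2)*b + 1)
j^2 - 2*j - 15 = (j - 5)*(j + 3)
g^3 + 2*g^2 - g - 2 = (g - 1)*(g + 1)*(g + 2)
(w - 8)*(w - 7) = w^2 - 15*w + 56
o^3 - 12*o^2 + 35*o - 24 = (o - 8)*(o - 3)*(o - 1)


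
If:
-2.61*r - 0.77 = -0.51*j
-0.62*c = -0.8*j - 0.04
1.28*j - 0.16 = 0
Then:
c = 0.23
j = 0.12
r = -0.27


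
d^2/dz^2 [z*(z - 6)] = 2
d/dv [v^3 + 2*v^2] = v*(3*v + 4)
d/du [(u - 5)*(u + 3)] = 2*u - 2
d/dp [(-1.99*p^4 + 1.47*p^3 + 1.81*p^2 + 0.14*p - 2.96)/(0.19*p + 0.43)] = (-1.1343*p^4 - 2.8642*p^3 + 2.2402*p^2 + 1.5566*p + 0.6226)/(0.0361*p^2 + 0.1634*p + 0.1849)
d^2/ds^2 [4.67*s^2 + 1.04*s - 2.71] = 9.34000000000000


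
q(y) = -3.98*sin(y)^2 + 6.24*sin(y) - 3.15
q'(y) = -7.96*sin(y)*cos(y) + 6.24*cos(y)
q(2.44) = -0.78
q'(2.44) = -0.84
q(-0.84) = -10.00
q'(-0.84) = 8.12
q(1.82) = -0.84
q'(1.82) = 0.36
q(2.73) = -1.29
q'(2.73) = -2.80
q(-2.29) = -10.10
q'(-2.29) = -8.06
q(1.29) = -0.83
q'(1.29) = -0.39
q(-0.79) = -9.59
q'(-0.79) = 8.37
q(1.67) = -0.88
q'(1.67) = 0.17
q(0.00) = -3.15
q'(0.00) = 6.24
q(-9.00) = -6.40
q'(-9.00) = -8.67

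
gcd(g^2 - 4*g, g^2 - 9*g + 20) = g - 4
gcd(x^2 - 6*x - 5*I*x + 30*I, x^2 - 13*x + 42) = x - 6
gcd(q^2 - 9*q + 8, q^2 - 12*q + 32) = q - 8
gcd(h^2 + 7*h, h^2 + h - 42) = h + 7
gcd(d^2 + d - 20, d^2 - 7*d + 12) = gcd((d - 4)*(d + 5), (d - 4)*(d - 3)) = d - 4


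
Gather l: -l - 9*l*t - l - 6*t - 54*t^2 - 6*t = l*(-9*t - 2) - 54*t^2 - 12*t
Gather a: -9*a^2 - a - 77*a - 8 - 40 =-9*a^2 - 78*a - 48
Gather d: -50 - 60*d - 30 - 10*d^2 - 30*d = -10*d^2 - 90*d - 80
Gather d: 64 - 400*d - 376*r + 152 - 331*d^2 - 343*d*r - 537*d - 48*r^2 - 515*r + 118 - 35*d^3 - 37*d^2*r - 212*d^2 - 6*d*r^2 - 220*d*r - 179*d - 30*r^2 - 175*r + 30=-35*d^3 + d^2*(-37*r - 543) + d*(-6*r^2 - 563*r - 1116) - 78*r^2 - 1066*r + 364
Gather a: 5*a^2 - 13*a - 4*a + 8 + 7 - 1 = 5*a^2 - 17*a + 14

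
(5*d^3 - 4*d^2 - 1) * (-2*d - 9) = -10*d^4 - 37*d^3 + 36*d^2 + 2*d + 9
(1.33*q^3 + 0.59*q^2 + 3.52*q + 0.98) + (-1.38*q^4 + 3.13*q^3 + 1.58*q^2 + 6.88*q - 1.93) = -1.38*q^4 + 4.46*q^3 + 2.17*q^2 + 10.4*q - 0.95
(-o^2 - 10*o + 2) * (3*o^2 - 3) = -3*o^4 - 30*o^3 + 9*o^2 + 30*o - 6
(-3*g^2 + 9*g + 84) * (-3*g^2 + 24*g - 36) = 9*g^4 - 99*g^3 + 72*g^2 + 1692*g - 3024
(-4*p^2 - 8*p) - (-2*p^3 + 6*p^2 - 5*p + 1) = 2*p^3 - 10*p^2 - 3*p - 1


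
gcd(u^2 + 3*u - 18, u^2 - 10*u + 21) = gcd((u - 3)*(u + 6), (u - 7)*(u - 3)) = u - 3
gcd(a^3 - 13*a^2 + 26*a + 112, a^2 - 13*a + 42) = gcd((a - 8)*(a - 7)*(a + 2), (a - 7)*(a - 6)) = a - 7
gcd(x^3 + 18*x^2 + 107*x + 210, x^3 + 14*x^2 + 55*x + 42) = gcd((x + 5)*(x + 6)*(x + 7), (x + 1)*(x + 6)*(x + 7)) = x^2 + 13*x + 42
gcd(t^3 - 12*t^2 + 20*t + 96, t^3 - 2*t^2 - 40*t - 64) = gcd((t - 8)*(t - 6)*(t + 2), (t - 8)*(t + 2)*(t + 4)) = t^2 - 6*t - 16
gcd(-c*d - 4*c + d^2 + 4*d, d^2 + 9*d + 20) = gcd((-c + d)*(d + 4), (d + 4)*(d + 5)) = d + 4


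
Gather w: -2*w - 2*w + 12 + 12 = 24 - 4*w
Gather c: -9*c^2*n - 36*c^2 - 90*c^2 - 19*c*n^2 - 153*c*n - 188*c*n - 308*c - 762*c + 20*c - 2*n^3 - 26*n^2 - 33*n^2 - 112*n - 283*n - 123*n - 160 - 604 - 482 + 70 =c^2*(-9*n - 126) + c*(-19*n^2 - 341*n - 1050) - 2*n^3 - 59*n^2 - 518*n - 1176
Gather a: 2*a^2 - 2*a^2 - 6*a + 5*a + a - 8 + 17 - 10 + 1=0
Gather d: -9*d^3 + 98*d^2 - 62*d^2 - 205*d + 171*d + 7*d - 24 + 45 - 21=-9*d^3 + 36*d^2 - 27*d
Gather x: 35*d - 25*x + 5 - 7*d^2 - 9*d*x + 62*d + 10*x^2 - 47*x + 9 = -7*d^2 + 97*d + 10*x^2 + x*(-9*d - 72) + 14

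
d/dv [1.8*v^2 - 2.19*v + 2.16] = 3.6*v - 2.19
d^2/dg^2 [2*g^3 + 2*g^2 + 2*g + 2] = 12*g + 4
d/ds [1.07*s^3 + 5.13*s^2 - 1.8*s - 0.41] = 3.21*s^2 + 10.26*s - 1.8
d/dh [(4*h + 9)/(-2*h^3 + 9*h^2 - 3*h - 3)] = (16*h^3 + 18*h^2 - 162*h + 15)/(4*h^6 - 36*h^5 + 93*h^4 - 42*h^3 - 45*h^2 + 18*h + 9)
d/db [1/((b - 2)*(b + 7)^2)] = ((2 - b)*(b + 7) - 2*(b - 2)^2)/((b - 2)^3*(b + 7)^3)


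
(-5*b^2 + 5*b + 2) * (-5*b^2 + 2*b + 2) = 25*b^4 - 35*b^3 - 10*b^2 + 14*b + 4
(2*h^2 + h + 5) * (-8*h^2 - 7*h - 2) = -16*h^4 - 22*h^3 - 51*h^2 - 37*h - 10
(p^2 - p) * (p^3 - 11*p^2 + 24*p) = p^5 - 12*p^4 + 35*p^3 - 24*p^2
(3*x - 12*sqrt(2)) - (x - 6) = 2*x - 12*sqrt(2) + 6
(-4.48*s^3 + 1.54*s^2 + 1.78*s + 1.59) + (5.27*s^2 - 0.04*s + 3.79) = -4.48*s^3 + 6.81*s^2 + 1.74*s + 5.38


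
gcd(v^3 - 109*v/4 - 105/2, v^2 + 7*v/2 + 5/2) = v + 5/2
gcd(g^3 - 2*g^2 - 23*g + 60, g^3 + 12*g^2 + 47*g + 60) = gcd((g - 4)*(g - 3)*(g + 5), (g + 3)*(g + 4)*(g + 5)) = g + 5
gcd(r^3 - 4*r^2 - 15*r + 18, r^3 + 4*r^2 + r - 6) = r^2 + 2*r - 3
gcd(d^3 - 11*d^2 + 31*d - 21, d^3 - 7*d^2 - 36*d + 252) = d - 7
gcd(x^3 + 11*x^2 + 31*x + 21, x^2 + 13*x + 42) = x + 7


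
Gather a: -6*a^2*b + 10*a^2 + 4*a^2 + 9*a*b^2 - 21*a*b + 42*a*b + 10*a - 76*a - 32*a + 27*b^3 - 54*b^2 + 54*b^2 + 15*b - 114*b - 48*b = a^2*(14 - 6*b) + a*(9*b^2 + 21*b - 98) + 27*b^3 - 147*b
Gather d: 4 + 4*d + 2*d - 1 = 6*d + 3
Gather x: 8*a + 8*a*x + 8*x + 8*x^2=8*a + 8*x^2 + x*(8*a + 8)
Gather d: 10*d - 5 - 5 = 10*d - 10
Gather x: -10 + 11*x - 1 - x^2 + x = -x^2 + 12*x - 11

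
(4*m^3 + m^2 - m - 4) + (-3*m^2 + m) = 4*m^3 - 2*m^2 - 4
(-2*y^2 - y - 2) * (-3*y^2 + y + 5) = 6*y^4 + y^3 - 5*y^2 - 7*y - 10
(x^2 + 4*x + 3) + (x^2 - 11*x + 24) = 2*x^2 - 7*x + 27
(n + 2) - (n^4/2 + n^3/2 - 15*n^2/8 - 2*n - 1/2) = -n^4/2 - n^3/2 + 15*n^2/8 + 3*n + 5/2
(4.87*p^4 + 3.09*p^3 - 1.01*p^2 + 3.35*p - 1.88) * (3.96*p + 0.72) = 19.2852*p^5 + 15.7428*p^4 - 1.7748*p^3 + 12.5388*p^2 - 5.0328*p - 1.3536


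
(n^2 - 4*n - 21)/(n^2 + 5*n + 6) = (n - 7)/(n + 2)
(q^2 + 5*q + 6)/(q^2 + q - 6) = (q + 2)/(q - 2)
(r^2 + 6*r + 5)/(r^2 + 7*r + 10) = (r + 1)/(r + 2)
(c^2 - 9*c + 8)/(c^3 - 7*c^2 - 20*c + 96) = (c - 1)/(c^2 + c - 12)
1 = 1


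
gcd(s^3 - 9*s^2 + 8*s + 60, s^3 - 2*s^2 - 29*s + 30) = s - 6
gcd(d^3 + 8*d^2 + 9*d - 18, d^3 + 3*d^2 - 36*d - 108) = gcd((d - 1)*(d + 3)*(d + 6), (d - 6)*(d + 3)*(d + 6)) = d^2 + 9*d + 18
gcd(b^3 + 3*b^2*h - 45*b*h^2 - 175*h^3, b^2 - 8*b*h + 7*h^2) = b - 7*h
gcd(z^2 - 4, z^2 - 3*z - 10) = z + 2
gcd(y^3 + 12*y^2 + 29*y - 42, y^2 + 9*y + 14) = y + 7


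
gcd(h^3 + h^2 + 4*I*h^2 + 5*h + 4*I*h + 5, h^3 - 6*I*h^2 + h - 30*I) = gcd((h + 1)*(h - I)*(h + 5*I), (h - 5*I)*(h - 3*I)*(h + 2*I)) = 1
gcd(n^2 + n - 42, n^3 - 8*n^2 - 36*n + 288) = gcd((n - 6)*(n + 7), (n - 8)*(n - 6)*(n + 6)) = n - 6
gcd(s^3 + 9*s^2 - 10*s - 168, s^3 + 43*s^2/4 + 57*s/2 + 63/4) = s + 7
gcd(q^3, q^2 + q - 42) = 1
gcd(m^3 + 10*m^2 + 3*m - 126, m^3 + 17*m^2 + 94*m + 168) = m^2 + 13*m + 42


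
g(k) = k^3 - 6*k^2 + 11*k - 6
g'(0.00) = 11.00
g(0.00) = -6.00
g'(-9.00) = 362.00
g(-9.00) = -1320.00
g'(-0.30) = 14.87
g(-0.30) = -9.87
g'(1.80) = -0.88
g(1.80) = 0.19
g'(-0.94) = 24.93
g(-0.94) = -22.47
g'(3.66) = 7.27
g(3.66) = 2.91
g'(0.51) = 5.66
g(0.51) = -1.82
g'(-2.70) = 65.27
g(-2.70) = -99.12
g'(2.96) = 1.76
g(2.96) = -0.08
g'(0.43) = 6.39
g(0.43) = -2.30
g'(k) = 3*k^2 - 12*k + 11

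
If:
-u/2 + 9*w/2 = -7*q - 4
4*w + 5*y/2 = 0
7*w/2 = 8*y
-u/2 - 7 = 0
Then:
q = -11/7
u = -14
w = 0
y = 0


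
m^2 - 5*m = m*(m - 5)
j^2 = j^2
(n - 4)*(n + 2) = n^2 - 2*n - 8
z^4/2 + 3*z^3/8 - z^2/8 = z^2*(z/2 + 1/2)*(z - 1/4)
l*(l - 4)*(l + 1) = l^3 - 3*l^2 - 4*l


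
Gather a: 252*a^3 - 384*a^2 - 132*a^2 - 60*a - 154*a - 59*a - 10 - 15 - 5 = 252*a^3 - 516*a^2 - 273*a - 30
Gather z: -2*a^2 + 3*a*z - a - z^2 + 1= -2*a^2 + 3*a*z - a - z^2 + 1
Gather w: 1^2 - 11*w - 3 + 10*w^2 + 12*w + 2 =10*w^2 + w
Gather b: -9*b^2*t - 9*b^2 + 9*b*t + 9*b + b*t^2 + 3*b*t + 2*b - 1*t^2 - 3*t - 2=b^2*(-9*t - 9) + b*(t^2 + 12*t + 11) - t^2 - 3*t - 2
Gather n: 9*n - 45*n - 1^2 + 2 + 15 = 16 - 36*n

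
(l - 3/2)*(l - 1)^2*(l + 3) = l^4 - l^3/2 - 13*l^2/2 + 21*l/2 - 9/2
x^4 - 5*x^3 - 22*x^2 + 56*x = x*(x - 7)*(x - 2)*(x + 4)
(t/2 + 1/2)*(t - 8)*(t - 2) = t^3/2 - 9*t^2/2 + 3*t + 8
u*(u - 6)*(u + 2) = u^3 - 4*u^2 - 12*u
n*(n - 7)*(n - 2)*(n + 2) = n^4 - 7*n^3 - 4*n^2 + 28*n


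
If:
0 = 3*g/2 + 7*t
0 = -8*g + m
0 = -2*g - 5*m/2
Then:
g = 0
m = 0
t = 0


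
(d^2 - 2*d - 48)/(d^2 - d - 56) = (d + 6)/(d + 7)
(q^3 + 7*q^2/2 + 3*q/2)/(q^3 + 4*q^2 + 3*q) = (q + 1/2)/(q + 1)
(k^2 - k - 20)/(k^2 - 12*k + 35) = (k + 4)/(k - 7)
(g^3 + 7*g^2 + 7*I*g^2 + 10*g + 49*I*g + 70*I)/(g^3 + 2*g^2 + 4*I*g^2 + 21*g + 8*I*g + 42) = (g + 5)/(g - 3*I)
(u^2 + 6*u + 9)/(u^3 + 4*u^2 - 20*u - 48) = (u^2 + 6*u + 9)/(u^3 + 4*u^2 - 20*u - 48)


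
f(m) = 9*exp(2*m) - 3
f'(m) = 18*exp(2*m)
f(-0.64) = -0.50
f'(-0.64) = 5.00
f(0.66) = 30.69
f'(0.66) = 67.38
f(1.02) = 66.22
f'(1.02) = 138.43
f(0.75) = 37.34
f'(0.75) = 80.67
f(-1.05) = -1.90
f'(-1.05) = 2.20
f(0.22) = 10.97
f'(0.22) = 27.95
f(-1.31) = -2.34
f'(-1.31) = 1.31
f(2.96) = 3348.71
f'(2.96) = 6703.41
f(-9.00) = -3.00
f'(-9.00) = 0.00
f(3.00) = 3627.86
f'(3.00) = 7261.72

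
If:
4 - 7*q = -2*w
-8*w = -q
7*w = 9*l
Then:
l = 14/243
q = 16/27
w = 2/27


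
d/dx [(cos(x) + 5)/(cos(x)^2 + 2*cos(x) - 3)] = (cos(x)^2 + 10*cos(x) + 13)*sin(x)/(cos(x)^2 + 2*cos(x) - 3)^2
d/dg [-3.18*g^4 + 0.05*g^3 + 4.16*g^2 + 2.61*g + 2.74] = -12.72*g^3 + 0.15*g^2 + 8.32*g + 2.61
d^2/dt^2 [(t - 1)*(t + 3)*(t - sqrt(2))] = 6*t - 2*sqrt(2) + 4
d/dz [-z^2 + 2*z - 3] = 2 - 2*z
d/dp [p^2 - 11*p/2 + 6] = 2*p - 11/2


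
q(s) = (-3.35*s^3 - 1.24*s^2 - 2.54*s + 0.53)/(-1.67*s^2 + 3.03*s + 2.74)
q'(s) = (3.34*s - 3.03)*(-3.35*s^3 - 1.24*s^2 - 2.54*s + 0.53)/(-1.67*s^2 + 3.03*s + 2.74)^2 + (-10.05*s^2 - 2.48*s - 2.54)/(-1.67*s^2 + 3.03*s + 2.74) = (5.5945*s^4 - 20.301*s^3 - 35.536*s^2 - 5.025*s - 8.5655)/(2.7889*s^4 - 10.1202*s^3 + 0.0292999999999992*s^2 + 16.6044*s + 7.5076)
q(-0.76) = -6.10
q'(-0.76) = -52.11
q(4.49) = 19.58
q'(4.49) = -1.04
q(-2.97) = -4.04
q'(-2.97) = 1.50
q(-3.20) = -4.40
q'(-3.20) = 1.55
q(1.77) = -9.20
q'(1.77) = -22.62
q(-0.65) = 39.69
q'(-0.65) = -3259.45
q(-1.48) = -2.30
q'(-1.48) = 0.47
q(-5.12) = -7.62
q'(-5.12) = 1.77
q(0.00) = 0.19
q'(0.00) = -1.14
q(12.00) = 29.78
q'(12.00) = 1.87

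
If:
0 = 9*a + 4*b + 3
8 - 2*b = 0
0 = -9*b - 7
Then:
No Solution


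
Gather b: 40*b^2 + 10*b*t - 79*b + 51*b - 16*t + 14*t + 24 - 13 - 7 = 40*b^2 + b*(10*t - 28) - 2*t + 4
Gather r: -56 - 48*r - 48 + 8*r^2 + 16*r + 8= 8*r^2 - 32*r - 96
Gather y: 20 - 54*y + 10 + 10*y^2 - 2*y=10*y^2 - 56*y + 30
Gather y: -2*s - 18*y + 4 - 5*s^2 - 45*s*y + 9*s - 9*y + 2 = -5*s^2 + 7*s + y*(-45*s - 27) + 6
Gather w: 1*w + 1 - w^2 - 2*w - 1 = -w^2 - w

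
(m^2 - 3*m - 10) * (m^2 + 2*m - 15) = m^4 - m^3 - 31*m^2 + 25*m + 150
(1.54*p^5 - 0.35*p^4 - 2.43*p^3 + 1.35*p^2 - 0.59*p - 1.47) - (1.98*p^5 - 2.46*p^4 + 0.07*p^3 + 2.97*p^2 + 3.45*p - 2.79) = -0.44*p^5 + 2.11*p^4 - 2.5*p^3 - 1.62*p^2 - 4.04*p + 1.32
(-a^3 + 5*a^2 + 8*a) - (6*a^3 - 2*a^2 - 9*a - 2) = -7*a^3 + 7*a^2 + 17*a + 2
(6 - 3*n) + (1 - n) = 7 - 4*n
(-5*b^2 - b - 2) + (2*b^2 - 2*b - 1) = -3*b^2 - 3*b - 3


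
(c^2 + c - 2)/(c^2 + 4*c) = (c^2 + c - 2)/(c*(c + 4))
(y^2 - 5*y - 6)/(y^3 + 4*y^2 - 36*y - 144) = (y + 1)/(y^2 + 10*y + 24)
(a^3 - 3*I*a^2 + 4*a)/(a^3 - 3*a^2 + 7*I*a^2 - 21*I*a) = (a^2 - 3*I*a + 4)/(a^2 + a*(-3 + 7*I) - 21*I)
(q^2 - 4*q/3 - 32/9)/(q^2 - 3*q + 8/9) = (3*q + 4)/(3*q - 1)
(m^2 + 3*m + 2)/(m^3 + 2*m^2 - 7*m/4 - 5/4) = 4*(m^2 + 3*m + 2)/(4*m^3 + 8*m^2 - 7*m - 5)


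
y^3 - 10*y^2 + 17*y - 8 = (y - 8)*(y - 1)^2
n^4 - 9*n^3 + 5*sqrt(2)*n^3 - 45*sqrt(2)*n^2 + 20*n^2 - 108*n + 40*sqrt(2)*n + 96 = (n - 8)*(n - 1)*(n + 2*sqrt(2))*(n + 3*sqrt(2))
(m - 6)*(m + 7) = m^2 + m - 42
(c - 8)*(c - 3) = c^2 - 11*c + 24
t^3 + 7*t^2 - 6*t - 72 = (t - 3)*(t + 4)*(t + 6)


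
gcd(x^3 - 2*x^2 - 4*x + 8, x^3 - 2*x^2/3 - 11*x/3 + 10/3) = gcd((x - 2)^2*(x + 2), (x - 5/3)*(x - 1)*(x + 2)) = x + 2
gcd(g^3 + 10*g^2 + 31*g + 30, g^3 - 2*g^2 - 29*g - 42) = g^2 + 5*g + 6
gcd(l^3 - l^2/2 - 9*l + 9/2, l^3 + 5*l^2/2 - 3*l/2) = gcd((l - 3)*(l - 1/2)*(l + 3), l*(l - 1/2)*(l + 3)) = l^2 + 5*l/2 - 3/2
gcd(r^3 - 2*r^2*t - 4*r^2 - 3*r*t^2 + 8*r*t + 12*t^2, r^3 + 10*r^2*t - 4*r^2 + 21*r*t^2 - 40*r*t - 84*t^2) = r - 4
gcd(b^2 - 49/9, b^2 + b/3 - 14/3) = b + 7/3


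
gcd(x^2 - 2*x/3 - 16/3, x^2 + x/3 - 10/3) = x + 2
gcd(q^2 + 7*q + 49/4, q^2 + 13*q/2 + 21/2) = q + 7/2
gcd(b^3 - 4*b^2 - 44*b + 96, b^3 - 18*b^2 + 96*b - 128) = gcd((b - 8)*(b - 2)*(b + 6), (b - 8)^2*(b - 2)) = b^2 - 10*b + 16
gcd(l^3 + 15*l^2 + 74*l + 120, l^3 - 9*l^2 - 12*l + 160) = l + 4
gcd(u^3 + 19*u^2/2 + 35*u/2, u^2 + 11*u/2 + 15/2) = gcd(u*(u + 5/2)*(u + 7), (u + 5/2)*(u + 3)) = u + 5/2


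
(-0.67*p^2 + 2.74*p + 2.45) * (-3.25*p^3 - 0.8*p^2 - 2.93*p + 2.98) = 2.1775*p^5 - 8.369*p^4 - 8.1914*p^3 - 11.9848*p^2 + 0.9867*p + 7.301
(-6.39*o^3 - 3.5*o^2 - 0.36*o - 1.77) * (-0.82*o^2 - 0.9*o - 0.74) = 5.2398*o^5 + 8.621*o^4 + 8.1738*o^3 + 4.3654*o^2 + 1.8594*o + 1.3098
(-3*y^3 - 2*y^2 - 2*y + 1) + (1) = -3*y^3 - 2*y^2 - 2*y + 2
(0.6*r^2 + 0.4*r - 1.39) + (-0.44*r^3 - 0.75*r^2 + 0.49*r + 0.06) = -0.44*r^3 - 0.15*r^2 + 0.89*r - 1.33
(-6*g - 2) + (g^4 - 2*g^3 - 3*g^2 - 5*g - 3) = g^4 - 2*g^3 - 3*g^2 - 11*g - 5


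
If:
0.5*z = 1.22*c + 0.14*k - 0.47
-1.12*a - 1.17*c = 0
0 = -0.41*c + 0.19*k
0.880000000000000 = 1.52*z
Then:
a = -0.52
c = 0.50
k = 1.08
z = 0.58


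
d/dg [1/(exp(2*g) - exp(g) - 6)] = (1 - 2*exp(g))*exp(g)/(-exp(2*g) + exp(g) + 6)^2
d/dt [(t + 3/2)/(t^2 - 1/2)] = 2*(2*t^2 - 2*t*(2*t + 3) - 1)/(2*t^2 - 1)^2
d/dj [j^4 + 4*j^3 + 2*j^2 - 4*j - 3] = 4*j^3 + 12*j^2 + 4*j - 4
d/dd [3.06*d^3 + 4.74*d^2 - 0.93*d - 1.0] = 9.18*d^2 + 9.48*d - 0.93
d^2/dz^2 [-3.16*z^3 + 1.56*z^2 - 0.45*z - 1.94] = 3.12 - 18.96*z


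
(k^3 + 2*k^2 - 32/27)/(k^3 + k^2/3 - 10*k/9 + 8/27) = (3*k + 4)/(3*k - 1)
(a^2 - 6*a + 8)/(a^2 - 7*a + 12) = (a - 2)/(a - 3)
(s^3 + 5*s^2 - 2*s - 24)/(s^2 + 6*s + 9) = (s^2 + 2*s - 8)/(s + 3)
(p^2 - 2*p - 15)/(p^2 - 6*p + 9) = (p^2 - 2*p - 15)/(p^2 - 6*p + 9)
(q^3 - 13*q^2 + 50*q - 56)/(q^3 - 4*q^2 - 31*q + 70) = (q - 4)/(q + 5)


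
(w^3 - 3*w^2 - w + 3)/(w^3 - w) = (w - 3)/w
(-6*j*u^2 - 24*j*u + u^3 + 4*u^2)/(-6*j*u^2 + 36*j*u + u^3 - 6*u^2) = (u + 4)/(u - 6)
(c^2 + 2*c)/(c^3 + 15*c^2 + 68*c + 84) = c/(c^2 + 13*c + 42)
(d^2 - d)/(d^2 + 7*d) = (d - 1)/(d + 7)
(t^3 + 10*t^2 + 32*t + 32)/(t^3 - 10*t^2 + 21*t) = (t^3 + 10*t^2 + 32*t + 32)/(t*(t^2 - 10*t + 21))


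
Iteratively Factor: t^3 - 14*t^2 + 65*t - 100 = (t - 4)*(t^2 - 10*t + 25) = (t - 5)*(t - 4)*(t - 5)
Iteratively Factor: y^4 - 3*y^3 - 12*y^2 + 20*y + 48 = (y - 4)*(y^3 + y^2 - 8*y - 12) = (y - 4)*(y - 3)*(y^2 + 4*y + 4) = (y - 4)*(y - 3)*(y + 2)*(y + 2)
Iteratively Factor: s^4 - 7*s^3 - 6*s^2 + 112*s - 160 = (s - 5)*(s^3 - 2*s^2 - 16*s + 32) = (s - 5)*(s - 2)*(s^2 - 16) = (s - 5)*(s - 2)*(s + 4)*(s - 4)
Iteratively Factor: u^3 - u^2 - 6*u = (u - 3)*(u^2 + 2*u) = (u - 3)*(u + 2)*(u)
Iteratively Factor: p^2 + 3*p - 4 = (p - 1)*(p + 4)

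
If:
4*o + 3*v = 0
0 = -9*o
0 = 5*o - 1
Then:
No Solution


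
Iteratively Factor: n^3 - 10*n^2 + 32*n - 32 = (n - 2)*(n^2 - 8*n + 16) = (n - 4)*(n - 2)*(n - 4)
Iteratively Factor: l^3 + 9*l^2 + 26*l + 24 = (l + 4)*(l^2 + 5*l + 6) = (l + 3)*(l + 4)*(l + 2)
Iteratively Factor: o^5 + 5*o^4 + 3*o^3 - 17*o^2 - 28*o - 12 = (o - 2)*(o^4 + 7*o^3 + 17*o^2 + 17*o + 6) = (o - 2)*(o + 1)*(o^3 + 6*o^2 + 11*o + 6) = (o - 2)*(o + 1)*(o + 2)*(o^2 + 4*o + 3) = (o - 2)*(o + 1)^2*(o + 2)*(o + 3)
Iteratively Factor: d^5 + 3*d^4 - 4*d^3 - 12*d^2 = (d)*(d^4 + 3*d^3 - 4*d^2 - 12*d) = d*(d + 2)*(d^3 + d^2 - 6*d) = d*(d - 2)*(d + 2)*(d^2 + 3*d) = d^2*(d - 2)*(d + 2)*(d + 3)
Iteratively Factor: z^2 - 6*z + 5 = (z - 5)*(z - 1)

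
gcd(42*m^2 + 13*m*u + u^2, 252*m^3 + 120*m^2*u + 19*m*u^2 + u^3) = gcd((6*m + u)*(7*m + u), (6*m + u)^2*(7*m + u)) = 42*m^2 + 13*m*u + u^2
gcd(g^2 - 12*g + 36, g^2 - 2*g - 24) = g - 6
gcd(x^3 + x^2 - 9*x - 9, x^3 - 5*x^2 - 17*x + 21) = x + 3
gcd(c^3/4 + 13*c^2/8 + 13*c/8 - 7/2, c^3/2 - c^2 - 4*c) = 1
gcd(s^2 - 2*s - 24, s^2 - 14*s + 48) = s - 6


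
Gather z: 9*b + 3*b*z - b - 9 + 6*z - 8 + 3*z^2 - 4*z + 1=8*b + 3*z^2 + z*(3*b + 2) - 16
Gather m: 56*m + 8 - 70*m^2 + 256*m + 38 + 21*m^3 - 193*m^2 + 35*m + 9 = 21*m^3 - 263*m^2 + 347*m + 55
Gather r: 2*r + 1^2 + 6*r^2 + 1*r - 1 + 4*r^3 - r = 4*r^3 + 6*r^2 + 2*r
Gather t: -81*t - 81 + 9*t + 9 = -72*t - 72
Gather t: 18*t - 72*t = -54*t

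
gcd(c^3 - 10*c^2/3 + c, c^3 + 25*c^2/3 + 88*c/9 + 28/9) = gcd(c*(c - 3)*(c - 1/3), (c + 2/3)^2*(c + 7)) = 1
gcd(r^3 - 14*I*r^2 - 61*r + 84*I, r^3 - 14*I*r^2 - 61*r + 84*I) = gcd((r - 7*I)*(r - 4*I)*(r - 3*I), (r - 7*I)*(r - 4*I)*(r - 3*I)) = r^3 - 14*I*r^2 - 61*r + 84*I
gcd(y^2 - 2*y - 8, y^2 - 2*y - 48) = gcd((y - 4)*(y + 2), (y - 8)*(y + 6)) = 1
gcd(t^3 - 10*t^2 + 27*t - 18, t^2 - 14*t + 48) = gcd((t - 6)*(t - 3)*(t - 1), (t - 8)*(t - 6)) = t - 6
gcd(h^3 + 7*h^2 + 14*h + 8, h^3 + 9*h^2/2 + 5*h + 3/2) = h + 1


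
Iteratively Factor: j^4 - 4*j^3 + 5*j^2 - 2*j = (j - 1)*(j^3 - 3*j^2 + 2*j) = j*(j - 1)*(j^2 - 3*j + 2) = j*(j - 1)^2*(j - 2)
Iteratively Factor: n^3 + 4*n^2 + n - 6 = (n + 2)*(n^2 + 2*n - 3) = (n + 2)*(n + 3)*(n - 1)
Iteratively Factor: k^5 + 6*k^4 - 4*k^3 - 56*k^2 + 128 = (k + 2)*(k^4 + 4*k^3 - 12*k^2 - 32*k + 64) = (k + 2)*(k + 4)*(k^3 - 12*k + 16) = (k - 2)*(k + 2)*(k + 4)*(k^2 + 2*k - 8) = (k - 2)^2*(k + 2)*(k + 4)*(k + 4)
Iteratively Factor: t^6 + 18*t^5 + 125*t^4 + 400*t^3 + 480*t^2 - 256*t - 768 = (t - 1)*(t^5 + 19*t^4 + 144*t^3 + 544*t^2 + 1024*t + 768) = (t - 1)*(t + 3)*(t^4 + 16*t^3 + 96*t^2 + 256*t + 256) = (t - 1)*(t + 3)*(t + 4)*(t^3 + 12*t^2 + 48*t + 64) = (t - 1)*(t + 3)*(t + 4)^2*(t^2 + 8*t + 16) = (t - 1)*(t + 3)*(t + 4)^3*(t + 4)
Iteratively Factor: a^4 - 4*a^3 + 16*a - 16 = (a - 2)*(a^3 - 2*a^2 - 4*a + 8) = (a - 2)*(a + 2)*(a^2 - 4*a + 4) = (a - 2)^2*(a + 2)*(a - 2)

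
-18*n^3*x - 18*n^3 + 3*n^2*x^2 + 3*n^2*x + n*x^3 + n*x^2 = (-3*n + x)*(6*n + x)*(n*x + n)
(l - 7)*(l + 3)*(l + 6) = l^3 + 2*l^2 - 45*l - 126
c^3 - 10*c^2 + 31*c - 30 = (c - 5)*(c - 3)*(c - 2)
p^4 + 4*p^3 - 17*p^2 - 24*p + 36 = (p - 3)*(p - 1)*(p + 2)*(p + 6)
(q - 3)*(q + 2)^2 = q^3 + q^2 - 8*q - 12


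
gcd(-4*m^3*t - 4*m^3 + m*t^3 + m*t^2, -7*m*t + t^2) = 1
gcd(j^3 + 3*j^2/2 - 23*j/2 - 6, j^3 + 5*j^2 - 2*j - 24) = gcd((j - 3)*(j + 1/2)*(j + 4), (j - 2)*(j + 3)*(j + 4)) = j + 4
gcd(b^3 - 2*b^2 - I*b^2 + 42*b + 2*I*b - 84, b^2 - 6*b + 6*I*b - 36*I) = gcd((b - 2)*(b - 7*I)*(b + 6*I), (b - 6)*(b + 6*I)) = b + 6*I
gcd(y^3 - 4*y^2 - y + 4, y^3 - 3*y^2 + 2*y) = y - 1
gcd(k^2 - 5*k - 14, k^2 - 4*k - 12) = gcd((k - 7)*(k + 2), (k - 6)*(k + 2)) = k + 2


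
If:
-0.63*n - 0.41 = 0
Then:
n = -0.65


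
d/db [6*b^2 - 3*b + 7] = 12*b - 3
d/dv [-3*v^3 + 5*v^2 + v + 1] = -9*v^2 + 10*v + 1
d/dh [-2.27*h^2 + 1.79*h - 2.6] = 1.79 - 4.54*h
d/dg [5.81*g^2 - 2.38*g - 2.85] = 11.62*g - 2.38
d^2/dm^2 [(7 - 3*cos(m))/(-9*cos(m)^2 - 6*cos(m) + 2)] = 18*(-243*(1 - cos(2*m))^2*cos(m) + 270*(1 - cos(2*m))^2 - 346*cos(m) + 484*cos(2*m) - 72*cos(3*m) + 54*cos(5*m) - 900)/(12*cos(m) + 9*cos(2*m) + 5)^3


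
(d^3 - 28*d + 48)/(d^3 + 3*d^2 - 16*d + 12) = (d - 4)/(d - 1)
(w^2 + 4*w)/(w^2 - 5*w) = (w + 4)/(w - 5)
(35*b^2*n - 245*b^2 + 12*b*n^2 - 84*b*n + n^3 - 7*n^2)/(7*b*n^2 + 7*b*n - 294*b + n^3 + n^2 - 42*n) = (5*b*n - 35*b + n^2 - 7*n)/(n^2 + n - 42)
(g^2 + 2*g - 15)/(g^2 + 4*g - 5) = (g - 3)/(g - 1)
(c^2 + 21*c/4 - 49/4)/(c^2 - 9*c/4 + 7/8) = 2*(c + 7)/(2*c - 1)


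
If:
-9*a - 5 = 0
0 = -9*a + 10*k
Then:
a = -5/9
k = -1/2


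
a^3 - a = a*(a - 1)*(a + 1)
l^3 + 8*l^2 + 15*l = l*(l + 3)*(l + 5)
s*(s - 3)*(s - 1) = s^3 - 4*s^2 + 3*s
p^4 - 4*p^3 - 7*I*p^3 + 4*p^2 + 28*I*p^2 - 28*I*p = p*(p - 2)^2*(p - 7*I)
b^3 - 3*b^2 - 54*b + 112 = (b - 8)*(b - 2)*(b + 7)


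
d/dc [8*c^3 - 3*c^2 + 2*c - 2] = 24*c^2 - 6*c + 2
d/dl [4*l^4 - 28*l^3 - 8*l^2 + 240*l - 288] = 16*l^3 - 84*l^2 - 16*l + 240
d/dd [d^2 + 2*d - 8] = 2*d + 2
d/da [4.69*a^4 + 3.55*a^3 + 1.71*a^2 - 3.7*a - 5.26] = 18.76*a^3 + 10.65*a^2 + 3.42*a - 3.7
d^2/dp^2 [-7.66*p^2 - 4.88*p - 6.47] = -15.3200000000000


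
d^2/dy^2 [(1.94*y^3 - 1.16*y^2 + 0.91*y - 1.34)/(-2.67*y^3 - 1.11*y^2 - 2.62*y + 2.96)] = (2.8421709430404e-14*y^7 + 28.038204*y^6 + 42.502662*y^5 - 134.22357*y^4 + 156.249878*y^3 + 92.98446*y^2 - 33.000744*y + 33.414448)/(19.034163*y^9 + 23.739237*y^8 + 65.902275*y^7 - 15.347637*y^6 + 12.032838*y^5 - 112.3209*y^4 + 36.515512*y^3 - 31.779744*y^2 + 68.866176*y - 25.934336)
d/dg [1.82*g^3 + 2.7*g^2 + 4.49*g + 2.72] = 5.46*g^2 + 5.4*g + 4.49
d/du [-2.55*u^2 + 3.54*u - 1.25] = 3.54 - 5.1*u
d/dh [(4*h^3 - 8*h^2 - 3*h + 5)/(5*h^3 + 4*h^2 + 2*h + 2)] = (56*h^4 + 46*h^3 - 55*h^2 - 72*h - 16)/(25*h^6 + 40*h^5 + 36*h^4 + 36*h^3 + 20*h^2 + 8*h + 4)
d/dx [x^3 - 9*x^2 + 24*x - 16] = 3*x^2 - 18*x + 24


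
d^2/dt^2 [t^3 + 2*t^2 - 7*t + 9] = 6*t + 4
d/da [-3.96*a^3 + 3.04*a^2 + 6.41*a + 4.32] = -11.88*a^2 + 6.08*a + 6.41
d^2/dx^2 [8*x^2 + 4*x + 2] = 16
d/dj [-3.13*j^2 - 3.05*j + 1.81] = -6.26*j - 3.05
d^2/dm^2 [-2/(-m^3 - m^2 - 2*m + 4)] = 4*(-(3*m + 1)*(m^3 + m^2 + 2*m - 4) + (3*m^2 + 2*m + 2)^2)/(m^3 + m^2 + 2*m - 4)^3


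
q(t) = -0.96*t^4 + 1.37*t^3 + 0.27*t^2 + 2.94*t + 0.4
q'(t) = -3.84*t^3 + 4.11*t^2 + 0.54*t + 2.94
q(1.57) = 5.15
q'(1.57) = -0.94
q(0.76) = 3.07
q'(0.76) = 4.04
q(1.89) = 3.92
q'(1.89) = -7.28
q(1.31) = 4.97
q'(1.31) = 2.07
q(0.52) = 2.12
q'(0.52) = 3.79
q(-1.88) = -25.27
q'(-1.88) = 41.97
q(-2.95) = -113.80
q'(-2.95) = 135.70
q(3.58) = -80.44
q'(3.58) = -118.64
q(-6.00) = -1547.60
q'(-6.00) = 977.10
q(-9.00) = -7301.48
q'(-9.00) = 3130.35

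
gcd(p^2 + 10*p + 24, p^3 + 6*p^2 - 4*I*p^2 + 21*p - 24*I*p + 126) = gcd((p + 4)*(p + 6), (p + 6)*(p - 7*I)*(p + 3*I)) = p + 6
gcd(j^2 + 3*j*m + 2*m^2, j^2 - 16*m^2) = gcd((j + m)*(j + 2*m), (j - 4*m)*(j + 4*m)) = 1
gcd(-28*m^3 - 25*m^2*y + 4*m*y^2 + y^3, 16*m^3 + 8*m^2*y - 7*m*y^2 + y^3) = -4*m^2 - 3*m*y + y^2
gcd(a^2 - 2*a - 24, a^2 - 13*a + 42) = a - 6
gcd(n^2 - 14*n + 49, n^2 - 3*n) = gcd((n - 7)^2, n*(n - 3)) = 1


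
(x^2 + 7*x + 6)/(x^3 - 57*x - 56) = (x + 6)/(x^2 - x - 56)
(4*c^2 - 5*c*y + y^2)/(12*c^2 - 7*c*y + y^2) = (-c + y)/(-3*c + y)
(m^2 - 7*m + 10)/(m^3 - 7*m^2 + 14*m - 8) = (m - 5)/(m^2 - 5*m + 4)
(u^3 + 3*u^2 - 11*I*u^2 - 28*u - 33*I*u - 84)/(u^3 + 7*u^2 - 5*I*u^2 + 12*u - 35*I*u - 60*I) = (u^2 - 11*I*u - 28)/(u^2 + u*(4 - 5*I) - 20*I)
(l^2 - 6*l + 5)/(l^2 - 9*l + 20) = (l - 1)/(l - 4)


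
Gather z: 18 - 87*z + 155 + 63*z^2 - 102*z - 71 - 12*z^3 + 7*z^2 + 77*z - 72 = -12*z^3 + 70*z^2 - 112*z + 30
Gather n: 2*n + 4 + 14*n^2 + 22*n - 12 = 14*n^2 + 24*n - 8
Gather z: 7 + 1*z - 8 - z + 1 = 0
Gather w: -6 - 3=-9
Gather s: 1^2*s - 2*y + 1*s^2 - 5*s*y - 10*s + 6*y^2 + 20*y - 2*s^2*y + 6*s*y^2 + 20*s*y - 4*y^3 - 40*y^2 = s^2*(1 - 2*y) + s*(6*y^2 + 15*y - 9) - 4*y^3 - 34*y^2 + 18*y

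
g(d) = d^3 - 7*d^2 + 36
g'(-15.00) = 885.00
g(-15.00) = -4914.00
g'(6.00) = 24.00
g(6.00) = 0.00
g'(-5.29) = 158.01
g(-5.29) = -307.92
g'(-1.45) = 26.61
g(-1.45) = 18.23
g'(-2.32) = 48.63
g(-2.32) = -14.16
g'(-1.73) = 33.20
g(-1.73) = 9.87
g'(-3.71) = 93.23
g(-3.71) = -111.41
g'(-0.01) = 0.14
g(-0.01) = 36.00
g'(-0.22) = 3.23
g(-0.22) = 35.65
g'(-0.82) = 13.50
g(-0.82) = 30.74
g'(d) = 3*d^2 - 14*d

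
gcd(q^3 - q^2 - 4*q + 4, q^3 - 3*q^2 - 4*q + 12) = q^2 - 4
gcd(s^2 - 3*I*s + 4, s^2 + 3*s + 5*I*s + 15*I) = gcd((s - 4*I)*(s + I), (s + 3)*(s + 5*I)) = 1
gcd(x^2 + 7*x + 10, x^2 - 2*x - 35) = x + 5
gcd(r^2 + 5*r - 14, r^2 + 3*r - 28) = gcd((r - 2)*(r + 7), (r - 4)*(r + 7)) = r + 7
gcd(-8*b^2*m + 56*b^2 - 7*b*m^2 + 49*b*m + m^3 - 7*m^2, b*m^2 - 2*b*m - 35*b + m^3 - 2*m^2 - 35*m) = b*m - 7*b + m^2 - 7*m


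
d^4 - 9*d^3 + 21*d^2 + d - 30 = (d - 5)*(d - 3)*(d - 2)*(d + 1)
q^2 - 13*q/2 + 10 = (q - 4)*(q - 5/2)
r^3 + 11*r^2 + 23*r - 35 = (r - 1)*(r + 5)*(r + 7)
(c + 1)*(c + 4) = c^2 + 5*c + 4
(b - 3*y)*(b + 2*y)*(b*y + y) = b^3*y - b^2*y^2 + b^2*y - 6*b*y^3 - b*y^2 - 6*y^3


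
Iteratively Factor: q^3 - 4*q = (q - 2)*(q^2 + 2*q) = (q - 2)*(q + 2)*(q)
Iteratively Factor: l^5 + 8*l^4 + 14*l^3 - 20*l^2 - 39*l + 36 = (l - 1)*(l^4 + 9*l^3 + 23*l^2 + 3*l - 36) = (l - 1)*(l + 3)*(l^3 + 6*l^2 + 5*l - 12) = (l - 1)*(l + 3)*(l + 4)*(l^2 + 2*l - 3) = (l - 1)*(l + 3)^2*(l + 4)*(l - 1)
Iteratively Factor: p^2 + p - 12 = (p + 4)*(p - 3)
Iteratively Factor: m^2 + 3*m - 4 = (m + 4)*(m - 1)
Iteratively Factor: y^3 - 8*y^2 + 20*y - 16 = (y - 2)*(y^2 - 6*y + 8) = (y - 2)^2*(y - 4)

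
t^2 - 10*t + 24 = (t - 6)*(t - 4)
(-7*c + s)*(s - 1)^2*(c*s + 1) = -7*c^2*s^3 + 14*c^2*s^2 - 7*c^2*s + c*s^4 - 2*c*s^3 - 6*c*s^2 + 14*c*s - 7*c + s^3 - 2*s^2 + s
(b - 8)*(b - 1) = b^2 - 9*b + 8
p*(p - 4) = p^2 - 4*p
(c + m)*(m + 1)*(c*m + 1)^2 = c^3*m^3 + c^3*m^2 + c^2*m^4 + c^2*m^3 + 2*c^2*m^2 + 2*c^2*m + 2*c*m^3 + 2*c*m^2 + c*m + c + m^2 + m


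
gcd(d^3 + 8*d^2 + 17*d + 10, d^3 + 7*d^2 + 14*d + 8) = d^2 + 3*d + 2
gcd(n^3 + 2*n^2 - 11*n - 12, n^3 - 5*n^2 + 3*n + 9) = n^2 - 2*n - 3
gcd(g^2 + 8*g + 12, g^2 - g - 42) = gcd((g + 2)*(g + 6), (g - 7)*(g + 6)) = g + 6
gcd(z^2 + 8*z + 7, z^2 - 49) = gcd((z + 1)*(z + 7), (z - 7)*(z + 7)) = z + 7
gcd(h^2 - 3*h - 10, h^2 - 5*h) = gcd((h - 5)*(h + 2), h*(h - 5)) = h - 5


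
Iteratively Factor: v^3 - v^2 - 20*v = (v + 4)*(v^2 - 5*v) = v*(v + 4)*(v - 5)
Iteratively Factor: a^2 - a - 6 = (a - 3)*(a + 2)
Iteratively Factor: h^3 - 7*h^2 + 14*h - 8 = (h - 1)*(h^2 - 6*h + 8) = (h - 4)*(h - 1)*(h - 2)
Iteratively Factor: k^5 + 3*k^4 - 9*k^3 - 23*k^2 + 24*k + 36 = (k + 1)*(k^4 + 2*k^3 - 11*k^2 - 12*k + 36) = (k - 2)*(k + 1)*(k^3 + 4*k^2 - 3*k - 18) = (k - 2)*(k + 1)*(k + 3)*(k^2 + k - 6) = (k - 2)*(k + 1)*(k + 3)^2*(k - 2)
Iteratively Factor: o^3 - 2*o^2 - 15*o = (o)*(o^2 - 2*o - 15) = o*(o - 5)*(o + 3)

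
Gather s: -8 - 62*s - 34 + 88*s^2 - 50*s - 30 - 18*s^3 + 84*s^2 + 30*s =-18*s^3 + 172*s^2 - 82*s - 72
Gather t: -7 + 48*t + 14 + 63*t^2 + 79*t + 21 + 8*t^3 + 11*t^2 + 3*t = 8*t^3 + 74*t^2 + 130*t + 28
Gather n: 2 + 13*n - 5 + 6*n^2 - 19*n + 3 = 6*n^2 - 6*n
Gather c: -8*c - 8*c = -16*c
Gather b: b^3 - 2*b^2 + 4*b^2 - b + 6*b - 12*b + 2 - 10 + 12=b^3 + 2*b^2 - 7*b + 4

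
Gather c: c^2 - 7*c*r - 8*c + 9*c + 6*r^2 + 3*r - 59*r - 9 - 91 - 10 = c^2 + c*(1 - 7*r) + 6*r^2 - 56*r - 110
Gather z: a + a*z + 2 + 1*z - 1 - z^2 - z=a*z + a - z^2 + 1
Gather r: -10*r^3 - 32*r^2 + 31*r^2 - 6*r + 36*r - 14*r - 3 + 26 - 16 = -10*r^3 - r^2 + 16*r + 7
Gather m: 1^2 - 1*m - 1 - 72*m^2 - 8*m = -72*m^2 - 9*m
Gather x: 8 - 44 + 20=-16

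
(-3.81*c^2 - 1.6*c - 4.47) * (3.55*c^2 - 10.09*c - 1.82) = -13.5255*c^4 + 32.7629*c^3 + 7.2097*c^2 + 48.0143*c + 8.1354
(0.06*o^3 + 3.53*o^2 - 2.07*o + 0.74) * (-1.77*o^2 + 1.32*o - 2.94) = -0.1062*o^5 - 6.1689*o^4 + 8.1471*o^3 - 14.4204*o^2 + 7.0626*o - 2.1756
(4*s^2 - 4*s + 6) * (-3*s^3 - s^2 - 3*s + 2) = -12*s^5 + 8*s^4 - 26*s^3 + 14*s^2 - 26*s + 12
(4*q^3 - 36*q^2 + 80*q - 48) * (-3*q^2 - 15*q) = -12*q^5 + 48*q^4 + 300*q^3 - 1056*q^2 + 720*q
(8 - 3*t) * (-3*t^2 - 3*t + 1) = 9*t^3 - 15*t^2 - 27*t + 8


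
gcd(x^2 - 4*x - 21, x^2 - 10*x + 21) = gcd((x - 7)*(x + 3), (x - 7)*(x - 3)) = x - 7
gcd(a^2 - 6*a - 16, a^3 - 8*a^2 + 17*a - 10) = 1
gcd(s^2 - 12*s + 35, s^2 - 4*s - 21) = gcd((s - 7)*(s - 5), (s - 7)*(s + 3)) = s - 7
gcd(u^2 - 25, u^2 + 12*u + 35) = u + 5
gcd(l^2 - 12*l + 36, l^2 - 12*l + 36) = l^2 - 12*l + 36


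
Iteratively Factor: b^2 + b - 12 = (b + 4)*(b - 3)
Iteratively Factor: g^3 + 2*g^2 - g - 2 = (g + 1)*(g^2 + g - 2) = (g - 1)*(g + 1)*(g + 2)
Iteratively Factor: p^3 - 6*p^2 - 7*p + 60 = (p + 3)*(p^2 - 9*p + 20) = (p - 5)*(p + 3)*(p - 4)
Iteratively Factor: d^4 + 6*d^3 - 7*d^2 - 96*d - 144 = (d + 3)*(d^3 + 3*d^2 - 16*d - 48) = (d - 4)*(d + 3)*(d^2 + 7*d + 12) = (d - 4)*(d + 3)^2*(d + 4)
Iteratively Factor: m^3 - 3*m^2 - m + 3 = (m - 3)*(m^2 - 1) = (m - 3)*(m - 1)*(m + 1)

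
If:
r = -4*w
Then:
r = -4*w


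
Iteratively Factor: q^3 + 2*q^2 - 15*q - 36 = (q + 3)*(q^2 - q - 12) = (q - 4)*(q + 3)*(q + 3)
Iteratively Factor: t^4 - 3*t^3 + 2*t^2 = (t - 2)*(t^3 - t^2) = t*(t - 2)*(t^2 - t) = t^2*(t - 2)*(t - 1)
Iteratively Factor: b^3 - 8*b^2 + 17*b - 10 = (b - 5)*(b^2 - 3*b + 2) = (b - 5)*(b - 2)*(b - 1)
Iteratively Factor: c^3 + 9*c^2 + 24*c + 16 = (c + 4)*(c^2 + 5*c + 4) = (c + 4)^2*(c + 1)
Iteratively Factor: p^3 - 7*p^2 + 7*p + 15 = (p + 1)*(p^2 - 8*p + 15) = (p - 3)*(p + 1)*(p - 5)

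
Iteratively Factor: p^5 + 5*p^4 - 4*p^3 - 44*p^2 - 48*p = (p + 2)*(p^4 + 3*p^3 - 10*p^2 - 24*p) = (p + 2)^2*(p^3 + p^2 - 12*p) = (p - 3)*(p + 2)^2*(p^2 + 4*p) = p*(p - 3)*(p + 2)^2*(p + 4)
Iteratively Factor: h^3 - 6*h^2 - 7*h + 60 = (h - 5)*(h^2 - h - 12) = (h - 5)*(h + 3)*(h - 4)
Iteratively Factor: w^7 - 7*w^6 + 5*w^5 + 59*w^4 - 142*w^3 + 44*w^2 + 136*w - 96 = (w + 3)*(w^6 - 10*w^5 + 35*w^4 - 46*w^3 - 4*w^2 + 56*w - 32) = (w - 2)*(w + 3)*(w^5 - 8*w^4 + 19*w^3 - 8*w^2 - 20*w + 16) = (w - 2)^2*(w + 3)*(w^4 - 6*w^3 + 7*w^2 + 6*w - 8) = (w - 4)*(w - 2)^2*(w + 3)*(w^3 - 2*w^2 - w + 2) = (w - 4)*(w - 2)^3*(w + 3)*(w^2 - 1) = (w - 4)*(w - 2)^3*(w - 1)*(w + 3)*(w + 1)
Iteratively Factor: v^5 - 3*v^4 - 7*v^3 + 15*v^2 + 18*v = (v - 3)*(v^4 - 7*v^2 - 6*v) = (v - 3)*(v + 1)*(v^3 - v^2 - 6*v) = (v - 3)^2*(v + 1)*(v^2 + 2*v) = (v - 3)^2*(v + 1)*(v + 2)*(v)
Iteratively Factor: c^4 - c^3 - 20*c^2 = (c)*(c^3 - c^2 - 20*c) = c*(c - 5)*(c^2 + 4*c) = c*(c - 5)*(c + 4)*(c)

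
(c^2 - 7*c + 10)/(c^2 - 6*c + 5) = (c - 2)/(c - 1)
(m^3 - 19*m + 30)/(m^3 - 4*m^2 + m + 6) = (m + 5)/(m + 1)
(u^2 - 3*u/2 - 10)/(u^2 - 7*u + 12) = (u + 5/2)/(u - 3)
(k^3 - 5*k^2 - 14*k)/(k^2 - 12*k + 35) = k*(k + 2)/(k - 5)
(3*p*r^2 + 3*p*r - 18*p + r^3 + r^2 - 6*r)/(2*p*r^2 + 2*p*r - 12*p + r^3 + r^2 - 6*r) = (3*p + r)/(2*p + r)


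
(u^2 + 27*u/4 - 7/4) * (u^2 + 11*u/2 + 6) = u^4 + 49*u^3/4 + 331*u^2/8 + 247*u/8 - 21/2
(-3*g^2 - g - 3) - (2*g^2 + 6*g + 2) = -5*g^2 - 7*g - 5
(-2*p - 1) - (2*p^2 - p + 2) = -2*p^2 - p - 3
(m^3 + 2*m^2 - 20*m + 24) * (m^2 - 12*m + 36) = m^5 - 10*m^4 - 8*m^3 + 336*m^2 - 1008*m + 864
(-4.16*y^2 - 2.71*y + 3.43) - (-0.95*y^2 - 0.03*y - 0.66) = -3.21*y^2 - 2.68*y + 4.09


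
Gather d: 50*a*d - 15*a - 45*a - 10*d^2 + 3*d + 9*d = -60*a - 10*d^2 + d*(50*a + 12)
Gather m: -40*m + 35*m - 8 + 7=-5*m - 1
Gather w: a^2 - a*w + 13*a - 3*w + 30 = a^2 + 13*a + w*(-a - 3) + 30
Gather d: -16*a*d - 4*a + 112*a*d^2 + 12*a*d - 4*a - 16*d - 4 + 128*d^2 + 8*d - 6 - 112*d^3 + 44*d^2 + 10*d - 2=-8*a - 112*d^3 + d^2*(112*a + 172) + d*(2 - 4*a) - 12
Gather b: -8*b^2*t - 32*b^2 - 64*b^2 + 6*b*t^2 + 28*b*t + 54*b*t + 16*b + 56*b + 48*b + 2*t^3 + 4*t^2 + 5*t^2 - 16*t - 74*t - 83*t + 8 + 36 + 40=b^2*(-8*t - 96) + b*(6*t^2 + 82*t + 120) + 2*t^3 + 9*t^2 - 173*t + 84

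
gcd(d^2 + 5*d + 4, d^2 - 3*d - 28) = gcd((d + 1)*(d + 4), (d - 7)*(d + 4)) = d + 4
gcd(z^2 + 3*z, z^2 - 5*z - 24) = z + 3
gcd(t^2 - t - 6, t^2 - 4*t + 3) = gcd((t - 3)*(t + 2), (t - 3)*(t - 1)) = t - 3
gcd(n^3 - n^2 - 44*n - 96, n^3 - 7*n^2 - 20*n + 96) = n^2 - 4*n - 32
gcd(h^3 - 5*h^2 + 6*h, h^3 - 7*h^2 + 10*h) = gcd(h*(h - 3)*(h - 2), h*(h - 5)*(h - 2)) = h^2 - 2*h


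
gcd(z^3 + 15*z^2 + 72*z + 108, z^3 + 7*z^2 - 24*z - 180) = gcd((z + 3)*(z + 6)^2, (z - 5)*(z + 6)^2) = z^2 + 12*z + 36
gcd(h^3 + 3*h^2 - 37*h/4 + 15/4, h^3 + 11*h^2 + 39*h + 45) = h + 5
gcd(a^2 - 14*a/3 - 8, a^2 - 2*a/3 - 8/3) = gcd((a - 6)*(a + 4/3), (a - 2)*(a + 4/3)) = a + 4/3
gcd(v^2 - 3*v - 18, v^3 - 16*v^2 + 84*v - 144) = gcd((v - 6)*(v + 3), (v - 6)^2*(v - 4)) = v - 6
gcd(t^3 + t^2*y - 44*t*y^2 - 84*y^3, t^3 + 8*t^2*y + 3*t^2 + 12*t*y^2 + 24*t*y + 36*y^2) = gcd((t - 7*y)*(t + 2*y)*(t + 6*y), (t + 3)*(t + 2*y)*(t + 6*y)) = t^2 + 8*t*y + 12*y^2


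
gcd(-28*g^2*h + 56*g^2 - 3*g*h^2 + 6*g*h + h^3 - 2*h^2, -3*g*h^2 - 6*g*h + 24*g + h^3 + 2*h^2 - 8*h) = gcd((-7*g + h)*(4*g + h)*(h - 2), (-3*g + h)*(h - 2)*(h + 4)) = h - 2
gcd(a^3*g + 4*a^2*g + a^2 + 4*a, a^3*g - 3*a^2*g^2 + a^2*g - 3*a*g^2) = a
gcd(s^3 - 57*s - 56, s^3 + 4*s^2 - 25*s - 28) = s^2 + 8*s + 7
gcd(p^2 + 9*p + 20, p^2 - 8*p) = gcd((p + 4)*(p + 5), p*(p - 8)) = 1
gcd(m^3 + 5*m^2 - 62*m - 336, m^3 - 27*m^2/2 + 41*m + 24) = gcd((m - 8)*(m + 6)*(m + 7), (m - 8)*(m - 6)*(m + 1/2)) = m - 8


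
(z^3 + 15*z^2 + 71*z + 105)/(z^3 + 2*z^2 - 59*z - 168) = (z + 5)/(z - 8)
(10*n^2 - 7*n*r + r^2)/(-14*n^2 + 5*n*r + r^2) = (-5*n + r)/(7*n + r)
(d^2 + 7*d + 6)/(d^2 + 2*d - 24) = (d + 1)/(d - 4)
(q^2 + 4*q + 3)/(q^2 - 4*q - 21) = (q + 1)/(q - 7)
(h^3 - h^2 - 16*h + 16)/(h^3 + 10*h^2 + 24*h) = (h^2 - 5*h + 4)/(h*(h + 6))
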